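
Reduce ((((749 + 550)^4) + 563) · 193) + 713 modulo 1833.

859

749 + 550 = 1299
(1299)^4 ≡ 378 (mod 1833)
378 + 563 = 941
941 · 193 = 181613 ≡ 146 (mod 1833)
146 + 713 = 859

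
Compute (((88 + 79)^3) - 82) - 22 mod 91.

88 + 79 = 167 ≡ 76 (mod 91)
(76)^3 ≡ 83 (mod 91)
83 - 82 = 1
1 - 22 = -21 ≡ 70 (mod 91)

70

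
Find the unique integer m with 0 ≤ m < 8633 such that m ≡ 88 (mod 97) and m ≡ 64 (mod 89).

8430

97⁻¹ mod 89: 97·78 ≡ 1 (mod 89), so 97⁻¹ ≡ 78.
m = 88 + 97·((64 − 88)·78 mod 89) = 88 + 97·86 = 8430.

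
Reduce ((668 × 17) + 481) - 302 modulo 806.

251

668 × 17 = 11356 ≡ 72 (mod 806)
72 + 481 = 553
553 - 302 = 251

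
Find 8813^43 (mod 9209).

By square-and-multiply:
43 in binary is 101011, i.e. 43 = 32 + 8 + 2 + 1.
8813^1 ≡ 8813 (mod 9209)
8813^2 ≡ 8813^2 = 77668969 ≡ 263 (mod 9209)
8813^4 ≡ 263^2 = 69169 ≡ 4706 (mod 9209)
8813^8 ≡ 4706^2 = 22146436 ≡ 8000 (mod 9209)
8813^16 ≡ 8000^2 = 64000000 ≡ 6659 (mod 9209)
8813^32 ≡ 6659^2 = 44342281 ≡ 946 (mod 9209)
8813^43 = 8813^32 * 8813^8 * 8813^2 * 8813^1 ≡ 946 * 8000 * 263 * 8813 (mod 9209).
Accumulate the product:
946 * 8000 = 7568000 ≡ 7411
7411 * 263 = 1949093 ≡ 5994
5994 * 8813 = 52825122 ≡ 2298

2298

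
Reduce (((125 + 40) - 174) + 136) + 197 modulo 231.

125 + 40 = 165
165 - 174 = -9 ≡ 222 (mod 231)
222 + 136 = 358 ≡ 127 (mod 231)
127 + 197 = 324 ≡ 93 (mod 231)

93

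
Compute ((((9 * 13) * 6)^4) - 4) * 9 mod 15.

9 * 13 = 117 ≡ 12 (mod 15)
12 * 6 = 72 ≡ 12 (mod 15)
(12)^4 ≡ 6 (mod 15)
6 - 4 = 2
2 * 9 = 18 ≡ 3 (mod 15)

3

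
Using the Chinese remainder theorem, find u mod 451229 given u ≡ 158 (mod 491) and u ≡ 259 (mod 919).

230928

491⁻¹ mod 919: 491*496 ≡ 1 (mod 919), so 491⁻¹ ≡ 496.
u = 158 + 491*((259 − 158)*496 mod 919) = 158 + 491*470 = 230928.
Check: 230928 mod 491 = 158, 230928 mod 919 = 259. ✓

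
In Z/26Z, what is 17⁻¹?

23

Run the extended Euclidean algorithm:
26 = 1·17 + 9
17 = 1·9 + 8
9 = 1·8 + 1
8 = 8·1 + 0
gcd(17, 26) = 1, so the inverse exists.
Bézout: 1 = 2·26 − 3·17.
So 17⁻¹ ≡ −3 ≡ 23 (mod 26).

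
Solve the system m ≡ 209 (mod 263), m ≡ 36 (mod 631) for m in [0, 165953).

118033

263⁻¹ mod 631: 263×12 ≡ 1 (mod 631), so 263⁻¹ ≡ 12.
m = 209 + 263×((36 − 209)×12 mod 631) = 209 + 263×448 = 118033.
Check: 118033 mod 263 = 209, 118033 mod 631 = 36. ✓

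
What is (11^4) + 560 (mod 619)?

(11)^4 ≡ 404 (mod 619)
404 + 560 = 964 ≡ 345 (mod 619)

345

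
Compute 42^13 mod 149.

Compute successive squares:
13 in binary is 1101, i.e. 13 = 8 + 4 + 1.
42^1 ≡ 42 (mod 149)
42^2 ≡ 42^2 = 1764 ≡ 125 (mod 149)
42^4 ≡ 125^2 = 15625 ≡ 129 (mod 149)
42^8 ≡ 129^2 = 16641 ≡ 102 (mod 149)
42^13 = 42^8 × 42^4 × 42^1 ≡ 102 × 129 × 42 (mod 149).
Accumulate the product:
102 × 129 = 13158 ≡ 46
46 × 42 = 1932 ≡ 144

144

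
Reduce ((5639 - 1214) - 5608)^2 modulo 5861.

5639 - 1214 = 4425
4425 - 5608 = -1183 ≡ 4678 (mod 5861)
(4678)^2 ≡ 4571 (mod 5861)

4571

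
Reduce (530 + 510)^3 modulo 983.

389

530 + 510 = 1040 ≡ 57 (mod 983)
(57)^3 ≡ 389 (mod 983)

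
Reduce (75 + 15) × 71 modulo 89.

71

75 + 15 = 90 ≡ 1 (mod 89)
1 × 71 = 71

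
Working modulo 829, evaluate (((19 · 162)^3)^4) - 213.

604

19 · 162 = 3078 ≡ 591 (mod 829)
(591)^3 ≡ 755 (mod 829)
(755)^4 ≡ 817 (mod 829)
817 - 213 = 604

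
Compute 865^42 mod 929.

Using repeated squaring:
865^1 ≡ 865 (mod 929)
865^2 ≡ 865^2 = 748225 ≡ 380 (mod 929)
865^4 ≡ 380^2 = 144400 ≡ 405 (mod 929)
865^8 ≡ 405^2 = 164025 ≡ 521 (mod 929)
865^16 ≡ 521^2 = 271441 ≡ 173 (mod 929)
865^32 ≡ 173^2 = 29929 ≡ 201 (mod 929)
865^42 = 865^32 · 865^8 · 865^2 ≡ 201 · 521 · 380 (mod 929).
Accumulate the product:
201 · 521 = 104721 ≡ 673
673 · 380 = 255740 ≡ 265

265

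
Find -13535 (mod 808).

201

-13535 = -17·808 + 201, so -13535 ≡ 201 (mod 808).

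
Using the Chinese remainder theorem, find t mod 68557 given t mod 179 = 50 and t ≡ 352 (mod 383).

31375

179⁻¹ mod 383: 179·291 ≡ 1 (mod 383), so 179⁻¹ ≡ 291.
t = 50 + 179·((352 − 50)·291 mod 383) = 50 + 179·175 = 31375.
Check: 31375 mod 179 = 50, 31375 mod 383 = 352. ✓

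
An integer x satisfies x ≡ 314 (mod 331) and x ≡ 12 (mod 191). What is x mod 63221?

45661

331⁻¹ mod 191: 331*176 ≡ 1 (mod 191), so 331⁻¹ ≡ 176.
x = 314 + 331*((12 − 314)*176 mod 191) = 314 + 331*137 = 45661.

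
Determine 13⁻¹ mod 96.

96 = 7·13 + 5
13 = 2·5 + 3
5 = 1·3 + 2
3 = 1·2 + 1
2 = 2·1 + 0
gcd(13, 96) = 1, so the inverse exists.
Back-substitute for 1:
1 = 1·3 − 1·2
  = −1·5 + 2·3
  = 2·13 − 5·5
  = −5·96 + 37·13
So 13⁻¹ ≡ 37 (mod 96).

37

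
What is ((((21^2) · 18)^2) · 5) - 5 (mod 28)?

23

(21)^2 ≡ 21 (mod 28)
21 · 18 = 378 ≡ 14 (mod 28)
(14)^2 ≡ 0 (mod 28)
0 · 5 = 0
0 - 5 = -5 ≡ 23 (mod 28)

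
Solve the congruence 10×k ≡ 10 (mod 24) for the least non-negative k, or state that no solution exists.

gcd(10, 24) = 2, and 2 | 10, so solutions exist.
Divide through by 2: 5×k mod 12 = 5.
5⁻¹ ≡ 5 (mod 12).
k ≡ 5×5 ≡ 1 (mod 12).
The smallest non-negative solution is k = 1.

1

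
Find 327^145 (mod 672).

145 in binary is 10010001, i.e. 145 = 128 + 16 + 1.
327^1 ≡ 327 (mod 672)
327^2 ≡ 327^2 = 106929 ≡ 81 (mod 672)
327^4 ≡ 81^2 = 6561 ≡ 513 (mod 672)
327^8 ≡ 513^2 = 263169 ≡ 417 (mod 672)
327^16 ≡ 417^2 = 173889 ≡ 513 (mod 672)
327^32 ≡ 513^2 = 263169 ≡ 417 (mod 672)
327^64 ≡ 417^2 = 173889 ≡ 513 (mod 672)
327^128 ≡ 513^2 = 263169 ≡ 417 (mod 672)
327^145 = 327^128 × 327^16 × 327^1 ≡ 417 × 513 × 327 (mod 672).
Accumulate the product:
417 × 513 = 213921 ≡ 225
225 × 327 = 73575 ≡ 327

327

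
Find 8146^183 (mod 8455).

By square-and-multiply:
183 in binary is 10110111, i.e. 183 = 128 + 32 + 16 + 4 + 2 + 1.
8146^1 ≡ 8146 (mod 8455)
8146^2 ≡ 8146^2 = 66357316 ≡ 2476 (mod 8455)
8146^4 ≡ 2476^2 = 6130576 ≡ 701 (mod 8455)
8146^8 ≡ 701^2 = 491401 ≡ 1011 (mod 8455)
8146^16 ≡ 1011^2 = 1022121 ≡ 7521 (mod 8455)
8146^32 ≡ 7521^2 = 56565441 ≡ 1491 (mod 8455)
8146^64 ≡ 1491^2 = 2223081 ≡ 7871 (mod 8455)
8146^128 ≡ 7871^2 = 61952641 ≡ 2856 (mod 8455)
8146^183 = 8146^128 * 8146^32 * 8146^16 * 8146^4 * 8146^2 * 8146^1 ≡ 2856 * 1491 * 7521 * 701 * 2476 * 8146 (mod 8455).
Accumulate the product:
2856 * 1491 = 4258296 ≡ 5431
5431 * 7521 = 40846551 ≡ 446
446 * 701 = 312646 ≡ 8266
8266 * 2476 = 20466616 ≡ 5516
5516 * 8146 = 44933336 ≡ 3466

3466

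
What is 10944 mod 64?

10944 = 171·64 + 0, so 10944 ≡ 0 (mod 64).

0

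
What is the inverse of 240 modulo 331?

331 = 1·240 + 91
240 = 2·91 + 58
91 = 1·58 + 33
58 = 1·33 + 25
33 = 1·25 + 8
25 = 3·8 + 1
8 = 8·1 + 0
gcd(240, 331) = 1, so the inverse exists.
Bézout: 1 = −29·331 + 40·240.
So 240⁻¹ ≡ 40 (mod 331).

40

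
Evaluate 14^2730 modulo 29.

2730 in binary is 101010101010, i.e. 2730 = 2048 + 512 + 128 + 32 + 8 + 2.
14^1 ≡ 14 (mod 29)
14^2 ≡ 14^2 = 196 ≡ 22 (mod 29)
14^4 ≡ 22^2 = 484 ≡ 20 (mod 29)
14^8 ≡ 20^2 = 400 ≡ 23 (mod 29)
14^16 ≡ 23^2 = 529 ≡ 7 (mod 29)
14^32 ≡ 7^2 = 49 ≡ 20 (mod 29)
14^64 ≡ 20^2 = 400 ≡ 23 (mod 29)
14^128 ≡ 23^2 = 529 ≡ 7 (mod 29)
14^256 ≡ 7^2 = 49 ≡ 20 (mod 29)
14^512 ≡ 20^2 = 400 ≡ 23 (mod 29)
14^1024 ≡ 23^2 = 529 ≡ 7 (mod 29)
14^2048 ≡ 7^2 = 49 ≡ 20 (mod 29)
14^2730 = 14^2048 · 14^512 · 14^128 · 14^32 · 14^8 · 14^2 ≡ 20 · 23 · 7 · 20 · 23 · 22 (mod 29).
Accumulate the product:
20 · 23 = 460 ≡ 25
25 · 7 = 175 ≡ 1
1 · 20 = 20
20 · 23 = 460 ≡ 25
25 · 22 = 550 ≡ 28

28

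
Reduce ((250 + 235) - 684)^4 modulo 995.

796

250 + 235 = 485
485 - 684 = -199 ≡ 796 (mod 995)
(796)^4 ≡ 796 (mod 995)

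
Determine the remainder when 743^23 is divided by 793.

23 in binary is 10111, i.e. 23 = 16 + 4 + 2 + 1.
743^1 ≡ 743 (mod 793)
743^2 ≡ 743^2 = 552049 ≡ 121 (mod 793)
743^4 ≡ 121^2 = 14641 ≡ 367 (mod 793)
743^8 ≡ 367^2 = 134689 ≡ 672 (mod 793)
743^16 ≡ 672^2 = 451584 ≡ 367 (mod 793)
743^23 = 743^16 · 743^4 · 743^2 · 743^1 ≡ 367 · 367 · 121 · 743 (mod 793).
Accumulate the product:
367 · 367 = 134689 ≡ 672
672 · 121 = 81312 ≡ 426
426 · 743 = 316518 ≡ 111

111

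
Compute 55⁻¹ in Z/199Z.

76

Run the extended Euclidean algorithm:
199 = 3×55 + 34
55 = 1×34 + 21
34 = 1×21 + 13
21 = 1×13 + 8
13 = 1×8 + 5
8 = 1×5 + 3
5 = 1×3 + 2
3 = 1×2 + 1
2 = 2×1 + 0
gcd(55, 199) = 1, so the inverse exists.
Back-substitute for 1:
1 = 1×3 − 1×2
  = −1×5 + 2×3
  = 2×8 − 3×5
  = −3×13 + 5×8
  = 5×21 − 8×13
  = −8×34 + 13×21
  = 13×55 − 21×34
  = −21×199 + 76×55
So 55⁻¹ ≡ 76 (mod 199).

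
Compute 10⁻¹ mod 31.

31 = 3×10 + 1
10 = 10×1 + 0
gcd(10, 31) = 1, so the inverse exists.
Bézout: 1 = 1×31 − 3×10.
So 10⁻¹ ≡ −3 ≡ 28 (mod 31).

28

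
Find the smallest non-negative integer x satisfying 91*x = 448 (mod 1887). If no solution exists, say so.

gcd(91, 1887) = 1, so a unique solution mod 1887 exists.
91⁻¹ ≡ 394 (mod 1887).
x ≡ 394*448 ≡ 1021 (mod 1887).

1021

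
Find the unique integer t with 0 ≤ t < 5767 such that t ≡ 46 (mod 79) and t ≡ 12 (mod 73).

79⁻¹ mod 73: 79*61 ≡ 1 (mod 73), so 79⁻¹ ≡ 61.
t = 46 + 79*((12 − 46)*61 mod 73) = 46 + 79*43 = 3443.
Check: 3443 mod 79 = 46, 3443 mod 73 = 12. ✓

3443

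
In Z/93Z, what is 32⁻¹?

93 = 2×32 + 29
32 = 1×29 + 3
29 = 9×3 + 2
3 = 1×2 + 1
2 = 2×1 + 0
gcd(32, 93) = 1, so the inverse exists.
Bézout: 1 = −11×93 + 32×32.
So 32⁻¹ ≡ 32 (mod 93).

32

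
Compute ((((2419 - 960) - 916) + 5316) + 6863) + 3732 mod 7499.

1456

2419 - 960 = 1459
1459 - 916 = 543
543 + 5316 = 5859
5859 + 6863 = 12722 ≡ 5223 (mod 7499)
5223 + 3732 = 8955 ≡ 1456 (mod 7499)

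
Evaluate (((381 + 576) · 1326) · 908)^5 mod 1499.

381 + 576 = 957
957 · 1326 = 1268982 ≡ 828 (mod 1499)
828 · 908 = 751824 ≡ 825 (mod 1499)
(825)^5 ≡ 1259 (mod 1499)

1259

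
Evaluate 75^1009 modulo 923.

1009 in binary is 1111110001, i.e. 1009 = 512 + 256 + 128 + 64 + 32 + 16 + 1.
75^1 ≡ 75 (mod 923)
75^2 ≡ 75^2 = 5625 ≡ 87 (mod 923)
75^4 ≡ 87^2 = 7569 ≡ 185 (mod 923)
75^8 ≡ 185^2 = 34225 ≡ 74 (mod 923)
75^16 ≡ 74^2 = 5476 ≡ 861 (mod 923)
75^32 ≡ 861^2 = 741321 ≡ 152 (mod 923)
75^64 ≡ 152^2 = 23104 ≡ 29 (mod 923)
75^128 ≡ 29^2 = 841 (mod 923)
75^256 ≡ 841^2 = 707281 ≡ 263 (mod 923)
75^512 ≡ 263^2 = 69169 ≡ 867 (mod 923)
75^1009 = 75^512 · 75^256 · 75^128 · 75^64 · 75^32 · 75^16 · 75^1 ≡ 867 · 263 · 841 · 29 · 152 · 861 · 75 (mod 923).
Accumulate the product:
867 · 263 = 228021 ≡ 40
40 · 841 = 33640 ≡ 412
412 · 29 = 11948 ≡ 872
872 · 152 = 132544 ≡ 555
555 · 861 = 477855 ≡ 664
664 · 75 = 49800 ≡ 881

881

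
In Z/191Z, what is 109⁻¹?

184

Apply the Euclidean algorithm and back-substitute:
191 = 1*109 + 82
109 = 1*82 + 27
82 = 3*27 + 1
27 = 27*1 + 0
gcd(109, 191) = 1, so the inverse exists.
Back-substitute for 1:
1 = 1*82 − 3*27
  = −3*109 + 4*82
  = 4*191 − 7*109
So 109⁻¹ ≡ −7 ≡ 184 (mod 191).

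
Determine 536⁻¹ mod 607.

By the extended Euclidean algorithm:
607 = 1×536 + 71
536 = 7×71 + 39
71 = 1×39 + 32
39 = 1×32 + 7
32 = 4×7 + 4
7 = 1×4 + 3
4 = 1×3 + 1
3 = 3×1 + 0
gcd(536, 607) = 1, so the inverse exists.
Bézout: 1 = 151×607 − 171×536.
So 536⁻¹ ≡ −171 ≡ 436 (mod 607).

436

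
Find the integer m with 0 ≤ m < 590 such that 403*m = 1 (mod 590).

407

590 = 1×403 + 187
403 = 2×187 + 29
187 = 6×29 + 13
29 = 2×13 + 3
13 = 4×3 + 1
3 = 3×1 + 0
gcd(403, 590) = 1, so the inverse exists.
Back-substitute for 1:
1 = 1×13 − 4×3
  = −4×29 + 9×13
  = 9×187 − 58×29
  = −58×403 + 125×187
  = 125×590 − 183×403
So 403⁻¹ ≡ −183 ≡ 407 (mod 590).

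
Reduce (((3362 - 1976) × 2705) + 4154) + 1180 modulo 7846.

3362 - 1976 = 1386
1386 × 2705 = 3749130 ≡ 6588 (mod 7846)
6588 + 4154 = 10742 ≡ 2896 (mod 7846)
2896 + 1180 = 4076

4076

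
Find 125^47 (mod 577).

47 in binary is 101111, i.e. 47 = 32 + 8 + 4 + 2 + 1.
125^1 ≡ 125 (mod 577)
125^2 ≡ 125^2 = 15625 ≡ 46 (mod 577)
125^4 ≡ 46^2 = 2116 ≡ 385 (mod 577)
125^8 ≡ 385^2 = 148225 ≡ 513 (mod 577)
125^16 ≡ 513^2 = 263169 ≡ 57 (mod 577)
125^32 ≡ 57^2 = 3249 ≡ 364 (mod 577)
125^47 = 125^32 × 125^8 × 125^4 × 125^2 × 125^1 ≡ 364 × 513 × 385 × 46 × 125 (mod 577).
Accumulate the product:
364 × 513 = 186732 ≡ 361
361 × 385 = 138985 ≡ 505
505 × 46 = 23230 ≡ 150
150 × 125 = 18750 ≡ 286

286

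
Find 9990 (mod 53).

26

9990 = 188*53 + 26, so 9990 ≡ 26 (mod 53).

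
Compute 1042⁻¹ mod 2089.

Apply the Euclidean algorithm and back-substitute:
2089 = 2·1042 + 5
1042 = 208·5 + 2
5 = 2·2 + 1
2 = 2·1 + 0
gcd(1042, 2089) = 1, so the inverse exists.
Back-substitute for 1:
1 = 1·5 − 2·2
  = −2·1042 + 417·5
  = 417·2089 − 836·1042
So 1042⁻¹ ≡ −836 ≡ 1253 (mod 2089).

1253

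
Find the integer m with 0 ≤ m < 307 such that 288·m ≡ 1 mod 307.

By the extended Euclidean algorithm:
307 = 1*288 + 19
288 = 15*19 + 3
19 = 6*3 + 1
3 = 3*1 + 0
gcd(288, 307) = 1, so the inverse exists.
Back-substitute for 1:
1 = 1*19 − 6*3
  = −6*288 + 91*19
  = 91*307 − 97*288
So 288⁻¹ ≡ −97 ≡ 210 (mod 307).

210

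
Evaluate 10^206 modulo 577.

206 in binary is 11001110, i.e. 206 = 128 + 64 + 8 + 4 + 2.
10^1 ≡ 10 (mod 577)
10^2 ≡ 10^2 = 100 (mod 577)
10^4 ≡ 100^2 = 10000 ≡ 191 (mod 577)
10^8 ≡ 191^2 = 36481 ≡ 130 (mod 577)
10^16 ≡ 130^2 = 16900 ≡ 167 (mod 577)
10^32 ≡ 167^2 = 27889 ≡ 193 (mod 577)
10^64 ≡ 193^2 = 37249 ≡ 321 (mod 577)
10^128 ≡ 321^2 = 103041 ≡ 335 (mod 577)
10^206 = 10^128 · 10^64 · 10^8 · 10^4 · 10^2 ≡ 335 · 321 · 130 · 191 · 100 (mod 577).
Accumulate the product:
335 · 321 = 107535 ≡ 213
213 · 130 = 27690 ≡ 571
571 · 191 = 109061 ≡ 8
8 · 100 = 800 ≡ 223

223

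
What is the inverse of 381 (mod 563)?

By the extended Euclidean algorithm:
563 = 1×381 + 182
381 = 2×182 + 17
182 = 10×17 + 12
17 = 1×12 + 5
12 = 2×5 + 2
5 = 2×2 + 1
2 = 2×1 + 0
gcd(381, 563) = 1, so the inverse exists.
Bézout: 1 = −157×563 + 232×381.
So 381⁻¹ ≡ 232 (mod 563).

232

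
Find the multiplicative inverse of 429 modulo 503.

469

Run the extended Euclidean algorithm:
503 = 1·429 + 74
429 = 5·74 + 59
74 = 1·59 + 15
59 = 3·15 + 14
15 = 1·14 + 1
14 = 14·1 + 0
gcd(429, 503) = 1, so the inverse exists.
Back-substitute for 1:
1 = 1·15 − 1·14
  = −1·59 + 4·15
  = 4·74 − 5·59
  = −5·429 + 29·74
  = 29·503 − 34·429
So 429⁻¹ ≡ −34 ≡ 469 (mod 503).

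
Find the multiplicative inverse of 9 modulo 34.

34 = 3×9 + 7
9 = 1×7 + 2
7 = 3×2 + 1
2 = 2×1 + 0
gcd(9, 34) = 1, so the inverse exists.
Bézout: 1 = 4×34 − 15×9.
So 9⁻¹ ≡ −15 ≡ 19 (mod 34).

19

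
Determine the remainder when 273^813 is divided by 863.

849

Using repeated squaring:
813 in binary is 1100101101, i.e. 813 = 512 + 256 + 32 + 8 + 4 + 1.
273^1 ≡ 273 (mod 863)
273^2 ≡ 273^2 = 74529 ≡ 311 (mod 863)
273^4 ≡ 311^2 = 96721 ≡ 65 (mod 863)
273^8 ≡ 65^2 = 4225 ≡ 773 (mod 863)
273^16 ≡ 773^2 = 597529 ≡ 333 (mod 863)
273^32 ≡ 333^2 = 110889 ≡ 425 (mod 863)
273^64 ≡ 425^2 = 180625 ≡ 258 (mod 863)
273^128 ≡ 258^2 = 66564 ≡ 113 (mod 863)
273^256 ≡ 113^2 = 12769 ≡ 687 (mod 863)
273^512 ≡ 687^2 = 471969 ≡ 771 (mod 863)
273^813 = 273^512 * 273^256 * 273^32 * 273^8 * 273^4 * 273^1 ≡ 771 * 687 * 425 * 773 * 65 * 273 (mod 863).
Accumulate the product:
771 * 687 = 529677 ≡ 658
658 * 425 = 279650 ≡ 38
38 * 773 = 29374 ≡ 32
32 * 65 = 2080 ≡ 354
354 * 273 = 96642 ≡ 849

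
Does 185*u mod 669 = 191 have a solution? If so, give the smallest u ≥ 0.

gcd(185, 669) = 1, so a unique solution mod 669 exists.
185⁻¹ ≡ 311 (mod 669).
u ≡ 311*191 ≡ 529 (mod 669).

529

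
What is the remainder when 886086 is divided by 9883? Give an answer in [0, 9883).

6499

886086 = 89×9883 + 6499, so 886086 ≡ 6499 (mod 9883).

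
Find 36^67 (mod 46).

Compute successive squares:
67 in binary is 1000011, i.e. 67 = 64 + 2 + 1.
36^1 ≡ 36 (mod 46)
36^2 ≡ 36^2 = 1296 ≡ 8 (mod 46)
36^4 ≡ 8^2 = 64 ≡ 18 (mod 46)
36^8 ≡ 18^2 = 324 ≡ 2 (mod 46)
36^16 ≡ 2^2 = 4 (mod 46)
36^32 ≡ 4^2 = 16 (mod 46)
36^64 ≡ 16^2 = 256 ≡ 26 (mod 46)
36^67 = 36^64 × 36^2 × 36^1 ≡ 26 × 8 × 36 (mod 46).
Accumulate the product:
26 × 8 = 208 ≡ 24
24 × 36 = 864 ≡ 36

36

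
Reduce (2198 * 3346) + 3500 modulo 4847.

2198 * 3346 = 7354508 ≡ 1609 (mod 4847)
1609 + 3500 = 5109 ≡ 262 (mod 4847)

262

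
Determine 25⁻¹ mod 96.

By the extended Euclidean algorithm:
96 = 3×25 + 21
25 = 1×21 + 4
21 = 5×4 + 1
4 = 4×1 + 0
gcd(25, 96) = 1, so the inverse exists.
Bézout: 1 = 6×96 − 23×25.
So 25⁻¹ ≡ −23 ≡ 73 (mod 96).

73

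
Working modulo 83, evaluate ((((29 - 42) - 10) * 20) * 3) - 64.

50

29 - 42 = -13 ≡ 70 (mod 83)
70 - 10 = 60
60 * 20 = 1200 ≡ 38 (mod 83)
38 * 3 = 114 ≡ 31 (mod 83)
31 - 64 = -33 ≡ 50 (mod 83)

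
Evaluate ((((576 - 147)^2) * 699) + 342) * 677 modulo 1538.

1317

576 - 147 = 429
(429)^2 ≡ 1019 (mod 1538)
1019 * 699 = 712281 ≡ 187 (mod 1538)
187 + 342 = 529
529 * 677 = 358133 ≡ 1317 (mod 1538)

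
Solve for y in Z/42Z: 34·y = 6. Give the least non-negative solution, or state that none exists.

15

gcd(34, 42) = 2, and 2 | 6, so solutions exist.
Divide through by 2: 17·y mod 21 = 3.
17⁻¹ ≡ 5 (mod 21).
y ≡ 5·3 ≡ 15 (mod 21).
The smallest non-negative solution is y = 15.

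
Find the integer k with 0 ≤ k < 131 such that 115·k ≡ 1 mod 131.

90

131 = 1×115 + 16
115 = 7×16 + 3
16 = 5×3 + 1
3 = 3×1 + 0
gcd(115, 131) = 1, so the inverse exists.
Back-substitute for 1:
1 = 1×16 − 5×3
  = −5×115 + 36×16
  = 36×131 − 41×115
So 115⁻¹ ≡ −41 ≡ 90 (mod 131).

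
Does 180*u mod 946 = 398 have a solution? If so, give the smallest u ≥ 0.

gcd(180, 946) = 2, and 2 | 398, so solutions exist.
Divide through by 2: 90*u mod 473 = 199.
90⁻¹ ≡ 226 (mod 473).
u ≡ 226*199 ≡ 39 (mod 473).
The smallest non-negative solution is u = 39.

39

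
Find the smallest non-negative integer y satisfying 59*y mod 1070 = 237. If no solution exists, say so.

gcd(59, 1070) = 1, so a unique solution mod 1070 exists.
59⁻¹ ≡ 399 (mod 1070).
y ≡ 399*237 ≡ 403 (mod 1070).

403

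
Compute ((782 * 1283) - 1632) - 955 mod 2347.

897

782 * 1283 = 1003306 ≡ 1137 (mod 2347)
1137 - 1632 = -495 ≡ 1852 (mod 2347)
1852 - 955 = 897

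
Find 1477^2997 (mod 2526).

Compute successive squares:
1477^1 ≡ 1477 (mod 2526)
1477^2 ≡ 1477^2 = 2181529 ≡ 1591 (mod 2526)
1477^4 ≡ 1591^2 = 2531281 ≡ 229 (mod 2526)
1477^8 ≡ 229^2 = 52441 ≡ 1921 (mod 2526)
1477^16 ≡ 1921^2 = 3690241 ≡ 2281 (mod 2526)
1477^32 ≡ 2281^2 = 5202961 ≡ 1927 (mod 2526)
1477^64 ≡ 1927^2 = 3713329 ≡ 109 (mod 2526)
1477^128 ≡ 109^2 = 11881 ≡ 1777 (mod 2526)
1477^256 ≡ 1777^2 = 3157729 ≡ 229 (mod 2526)
1477^512 ≡ 229^2 = 52441 ≡ 1921 (mod 2526)
1477^1024 ≡ 1921^2 = 3690241 ≡ 2281 (mod 2526)
1477^2048 ≡ 2281^2 = 5202961 ≡ 1927 (mod 2526)
1477^2997 = 1477^2048 * 1477^512 * 1477^256 * 1477^128 * 1477^32 * 1477^16 * 1477^4 * 1477^1 ≡ 1927 * 1921 * 229 * 1777 * 1927 * 2281 * 229 * 1477 (mod 2526).
Accumulate the product:
1927 * 1921 = 3701767 ≡ 1177
1177 * 229 = 269533 ≡ 1777
1777 * 1777 = 3157729 ≡ 229
229 * 1927 = 441283 ≡ 1759
1759 * 2281 = 4012279 ≡ 991
991 * 229 = 226939 ≡ 2125
2125 * 1477 = 3138625 ≡ 1333

1333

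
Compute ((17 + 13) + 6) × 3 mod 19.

17 + 13 = 30 ≡ 11 (mod 19)
11 + 6 = 17
17 × 3 = 51 ≡ 13 (mod 19)

13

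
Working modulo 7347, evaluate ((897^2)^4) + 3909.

(897)^2 ≡ 3786 (mod 7347)
(3786)^4 ≡ 3666 (mod 7347)
3666 + 3909 = 7575 ≡ 228 (mod 7347)

228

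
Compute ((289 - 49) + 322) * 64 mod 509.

289 - 49 = 240
240 + 322 = 562 ≡ 53 (mod 509)
53 * 64 = 3392 ≡ 338 (mod 509)

338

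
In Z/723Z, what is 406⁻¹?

130

By the extended Euclidean algorithm:
723 = 1*406 + 317
406 = 1*317 + 89
317 = 3*89 + 50
89 = 1*50 + 39
50 = 1*39 + 11
39 = 3*11 + 6
11 = 1*6 + 5
6 = 1*5 + 1
5 = 5*1 + 0
gcd(406, 723) = 1, so the inverse exists.
Bézout: 1 = −73*723 + 130*406.
So 406⁻¹ ≡ 130 (mod 723).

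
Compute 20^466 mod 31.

20

Using repeated squaring:
20^1 ≡ 20 (mod 31)
20^2 ≡ 20^2 = 400 ≡ 28 (mod 31)
20^4 ≡ 28^2 = 784 ≡ 9 (mod 31)
20^8 ≡ 9^2 = 81 ≡ 19 (mod 31)
20^16 ≡ 19^2 = 361 ≡ 20 (mod 31)
20^32 ≡ 20^2 = 400 ≡ 28 (mod 31)
20^64 ≡ 28^2 = 784 ≡ 9 (mod 31)
20^128 ≡ 9^2 = 81 ≡ 19 (mod 31)
20^256 ≡ 19^2 = 361 ≡ 20 (mod 31)
20^466 = 20^256 · 20^128 · 20^64 · 20^16 · 20^2 ≡ 20 · 19 · 9 · 20 · 28 (mod 31).
Accumulate the product:
20 · 19 = 380 ≡ 8
8 · 9 = 72 ≡ 10
10 · 20 = 200 ≡ 14
14 · 28 = 392 ≡ 20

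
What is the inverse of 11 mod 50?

Run the extended Euclidean algorithm:
50 = 4·11 + 6
11 = 1·6 + 5
6 = 1·5 + 1
5 = 5·1 + 0
gcd(11, 50) = 1, so the inverse exists.
Back-substitute for 1:
1 = 1·6 − 1·5
  = −1·11 + 2·6
  = 2·50 − 9·11
So 11⁻¹ ≡ −9 ≡ 41 (mod 50).

41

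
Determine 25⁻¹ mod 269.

226

Apply the Euclidean algorithm and back-substitute:
269 = 10×25 + 19
25 = 1×19 + 6
19 = 3×6 + 1
6 = 6×1 + 0
gcd(25, 269) = 1, so the inverse exists.
Bézout: 1 = 4×269 − 43×25.
So 25⁻¹ ≡ −43 ≡ 226 (mod 269).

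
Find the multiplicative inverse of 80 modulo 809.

809 = 10×80 + 9
80 = 8×9 + 8
9 = 1×8 + 1
8 = 8×1 + 0
gcd(80, 809) = 1, so the inverse exists.
Bézout: 1 = 9×809 − 91×80.
So 80⁻¹ ≡ −91 ≡ 718 (mod 809).

718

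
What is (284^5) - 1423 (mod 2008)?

(284)^5 ≡ 728 (mod 2008)
728 - 1423 = -695 ≡ 1313 (mod 2008)

1313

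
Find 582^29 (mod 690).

29 in binary is 11101, i.e. 29 = 16 + 8 + 4 + 1.
582^1 ≡ 582 (mod 690)
582^2 ≡ 582^2 = 338724 ≡ 624 (mod 690)
582^4 ≡ 624^2 = 389376 ≡ 216 (mod 690)
582^8 ≡ 216^2 = 46656 ≡ 426 (mod 690)
582^16 ≡ 426^2 = 181476 ≡ 6 (mod 690)
582^29 = 582^16 × 582^8 × 582^4 × 582^1 ≡ 6 × 426 × 216 × 582 (mod 690).
Accumulate the product:
6 × 426 = 2556 ≡ 486
486 × 216 = 104976 ≡ 96
96 × 582 = 55872 ≡ 672

672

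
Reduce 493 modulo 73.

493 = 6·73 + 55, so 493 ≡ 55 (mod 73).

55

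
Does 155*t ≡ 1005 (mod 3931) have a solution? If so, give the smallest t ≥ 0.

gcd(155, 3931) = 1, so a unique solution mod 3931 exists.
155⁻¹ ≡ 3018 (mod 3931).
t ≡ 3018*1005 ≡ 2289 (mod 3931).

2289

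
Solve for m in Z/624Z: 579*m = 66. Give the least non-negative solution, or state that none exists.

gcd(579, 624) = 3, and 3 | 66, so solutions exist.
Divide through by 3: 193*m ≡ 22 (mod 208).
193⁻¹ ≡ 97 (mod 208).
m ≡ 97*22 ≡ 54 (mod 208).
The smallest non-negative solution is m = 54.

54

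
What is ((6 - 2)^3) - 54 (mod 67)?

6 - 2 = 4
(4)^3 ≡ 64 (mod 67)
64 - 54 = 10

10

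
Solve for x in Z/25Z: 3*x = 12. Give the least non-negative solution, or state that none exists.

gcd(3, 25) = 1, so a unique solution mod 25 exists.
3⁻¹ ≡ 17 (mod 25).
x ≡ 17*12 ≡ 4 (mod 25).

4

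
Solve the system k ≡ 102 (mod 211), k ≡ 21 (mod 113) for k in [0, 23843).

6010

211⁻¹ mod 113: 211×15 ≡ 1 (mod 113), so 211⁻¹ ≡ 15.
k = 102 + 211×((21 − 102)×15 mod 113) = 102 + 211×28 = 6010.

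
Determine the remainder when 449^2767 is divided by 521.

By square-and-multiply:
2767 in binary is 101011001111, i.e. 2767 = 2048 + 512 + 128 + 64 + 8 + 4 + 2 + 1.
449^1 ≡ 449 (mod 521)
449^2 ≡ 449^2 = 201601 ≡ 495 (mod 521)
449^4 ≡ 495^2 = 245025 ≡ 155 (mod 521)
449^8 ≡ 155^2 = 24025 ≡ 59 (mod 521)
449^16 ≡ 59^2 = 3481 ≡ 355 (mod 521)
449^32 ≡ 355^2 = 126025 ≡ 464 (mod 521)
449^64 ≡ 464^2 = 215296 ≡ 123 (mod 521)
449^128 ≡ 123^2 = 15129 ≡ 20 (mod 521)
449^256 ≡ 20^2 = 400 (mod 521)
449^512 ≡ 400^2 = 160000 ≡ 53 (mod 521)
449^1024 ≡ 53^2 = 2809 ≡ 204 (mod 521)
449^2048 ≡ 204^2 = 41616 ≡ 457 (mod 521)
449^2767 = 449^2048 · 449^512 · 449^128 · 449^64 · 449^8 · 449^4 · 449^2 · 449^1 ≡ 457 · 53 · 20 · 123 · 59 · 155 · 495 · 449 (mod 521).
Accumulate the product:
457 · 53 = 24221 ≡ 255
255 · 20 = 5100 ≡ 411
411 · 123 = 50553 ≡ 16
16 · 59 = 944 ≡ 423
423 · 155 = 65565 ≡ 440
440 · 495 = 217800 ≡ 22
22 · 449 = 9878 ≡ 500

500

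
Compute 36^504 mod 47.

7

504 in binary is 111111000, i.e. 504 = 256 + 128 + 64 + 32 + 16 + 8.
36^1 ≡ 36 (mod 47)
36^2 ≡ 36^2 = 1296 ≡ 27 (mod 47)
36^4 ≡ 27^2 = 729 ≡ 24 (mod 47)
36^8 ≡ 24^2 = 576 ≡ 12 (mod 47)
36^16 ≡ 12^2 = 144 ≡ 3 (mod 47)
36^32 ≡ 3^2 = 9 (mod 47)
36^64 ≡ 9^2 = 81 ≡ 34 (mod 47)
36^128 ≡ 34^2 = 1156 ≡ 28 (mod 47)
36^256 ≡ 28^2 = 784 ≡ 32 (mod 47)
36^504 = 36^256 * 36^128 * 36^64 * 36^32 * 36^16 * 36^8 ≡ 32 * 28 * 34 * 9 * 3 * 12 (mod 47).
Accumulate the product:
32 * 28 = 896 ≡ 3
3 * 34 = 102 ≡ 8
8 * 9 = 72 ≡ 25
25 * 3 = 75 ≡ 28
28 * 12 = 336 ≡ 7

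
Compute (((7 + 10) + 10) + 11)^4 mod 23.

2

7 + 10 = 17
17 + 10 = 27 ≡ 4 (mod 23)
4 + 11 = 15
(15)^4 ≡ 2 (mod 23)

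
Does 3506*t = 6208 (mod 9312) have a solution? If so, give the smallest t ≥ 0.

gcd(3506, 9312) = 2, and 2 | 6208, so solutions exist.
Divide through by 2: 1753*t = 3104 (mod 4656).
1753⁻¹ ≡ 1081 (mod 4656).
t ≡ 1081*3104 ≡ 3104 (mod 4656).
The smallest non-negative solution is t = 3104.

3104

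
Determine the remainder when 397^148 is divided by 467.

Compute successive squares:
397^1 ≡ 397 (mod 467)
397^2 ≡ 397^2 = 157609 ≡ 230 (mod 467)
397^4 ≡ 230^2 = 52900 ≡ 129 (mod 467)
397^8 ≡ 129^2 = 16641 ≡ 296 (mod 467)
397^16 ≡ 296^2 = 87616 ≡ 287 (mod 467)
397^32 ≡ 287^2 = 82369 ≡ 177 (mod 467)
397^64 ≡ 177^2 = 31329 ≡ 40 (mod 467)
397^128 ≡ 40^2 = 1600 ≡ 199 (mod 467)
397^148 = 397^128 * 397^16 * 397^4 ≡ 199 * 287 * 129 (mod 467).
Accumulate the product:
199 * 287 = 57113 ≡ 139
139 * 129 = 17931 ≡ 185

185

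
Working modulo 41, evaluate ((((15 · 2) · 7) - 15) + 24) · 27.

15 · 2 = 30
30 · 7 = 210 ≡ 5 (mod 41)
5 - 15 = -10 ≡ 31 (mod 41)
31 + 24 = 55 ≡ 14 (mod 41)
14 · 27 = 378 ≡ 9 (mod 41)

9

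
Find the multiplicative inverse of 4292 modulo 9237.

1556

9237 = 2×4292 + 653
4292 = 6×653 + 374
653 = 1×374 + 279
374 = 1×279 + 95
279 = 2×95 + 89
95 = 1×89 + 6
89 = 14×6 + 5
6 = 1×5 + 1
5 = 5×1 + 0
gcd(4292, 9237) = 1, so the inverse exists.
Bézout: 1 = −723×9237 + 1556×4292.
So 4292⁻¹ ≡ 1556 (mod 9237).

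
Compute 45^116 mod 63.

116 in binary is 1110100, i.e. 116 = 64 + 32 + 16 + 4.
45^1 ≡ 45 (mod 63)
45^2 ≡ 45^2 = 2025 ≡ 9 (mod 63)
45^4 ≡ 9^2 = 81 ≡ 18 (mod 63)
45^8 ≡ 18^2 = 324 ≡ 9 (mod 63)
45^16 ≡ 9^2 = 81 ≡ 18 (mod 63)
45^32 ≡ 18^2 = 324 ≡ 9 (mod 63)
45^64 ≡ 9^2 = 81 ≡ 18 (mod 63)
45^116 = 45^64 * 45^32 * 45^16 * 45^4 ≡ 18 * 9 * 18 * 18 (mod 63).
Accumulate the product:
18 * 9 = 162 ≡ 36
36 * 18 = 648 ≡ 18
18 * 18 = 324 ≡ 9

9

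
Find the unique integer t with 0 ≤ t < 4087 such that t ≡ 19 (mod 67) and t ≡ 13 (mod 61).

67⁻¹ mod 61: 67·51 ≡ 1 (mod 61), so 67⁻¹ ≡ 51.
t = 19 + 67·((13 − 19)·51 mod 61) = 19 + 67·60 = 4039.

4039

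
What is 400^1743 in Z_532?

Using repeated squaring:
1743 in binary is 11011001111, i.e. 1743 = 1024 + 512 + 128 + 64 + 8 + 4 + 2 + 1.
400^1 ≡ 400 (mod 532)
400^2 ≡ 400^2 = 160000 ≡ 400 (mod 532)
400^4 ≡ 400^2 = 160000 ≡ 400 (mod 532)
400^8 ≡ 400^2 = 160000 ≡ 400 (mod 532)
400^16 ≡ 400^2 = 160000 ≡ 400 (mod 532)
400^32 ≡ 400^2 = 160000 ≡ 400 (mod 532)
400^64 ≡ 400^2 = 160000 ≡ 400 (mod 532)
400^128 ≡ 400^2 = 160000 ≡ 400 (mod 532)
400^256 ≡ 400^2 = 160000 ≡ 400 (mod 532)
400^512 ≡ 400^2 = 160000 ≡ 400 (mod 532)
400^1024 ≡ 400^2 = 160000 ≡ 400 (mod 532)
400^1743 = 400^1024 × 400^512 × 400^128 × 400^64 × 400^8 × 400^4 × 400^2 × 400^1 ≡ 400 × 400 × 400 × 400 × 400 × 400 × 400 × 400 (mod 532).
Accumulate the product:
400 × 400 = 160000 ≡ 400
400 × 400 = 160000 ≡ 400
400 × 400 = 160000 ≡ 400
400 × 400 = 160000 ≡ 400
400 × 400 = 160000 ≡ 400
400 × 400 = 160000 ≡ 400
400 × 400 = 160000 ≡ 400

400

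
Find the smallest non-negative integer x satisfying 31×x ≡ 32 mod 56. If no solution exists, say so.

48

gcd(31, 56) = 1, so a unique solution mod 56 exists.
31⁻¹ ≡ 47 (mod 56).
x ≡ 47×32 ≡ 48 (mod 56).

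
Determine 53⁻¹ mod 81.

Apply the Euclidean algorithm and back-substitute:
81 = 1×53 + 28
53 = 1×28 + 25
28 = 1×25 + 3
25 = 8×3 + 1
3 = 3×1 + 0
gcd(53, 81) = 1, so the inverse exists.
Back-substitute for 1:
1 = 1×25 − 8×3
  = −8×28 + 9×25
  = 9×53 − 17×28
  = −17×81 + 26×53
So 53⁻¹ ≡ 26 (mod 81).

26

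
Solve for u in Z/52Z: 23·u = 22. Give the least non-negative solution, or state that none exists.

10

gcd(23, 52) = 1, so a unique solution mod 52 exists.
23⁻¹ ≡ 43 (mod 52).
u ≡ 43·22 ≡ 10 (mod 52).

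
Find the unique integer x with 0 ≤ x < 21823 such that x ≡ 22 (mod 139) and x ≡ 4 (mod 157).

161

139⁻¹ mod 157: 139*61 ≡ 1 (mod 157), so 139⁻¹ ≡ 61.
x = 22 + 139*((4 − 22)*61 mod 157) = 22 + 139*1 = 161.
Check: 161 mod 139 = 22, 161 mod 157 = 4. ✓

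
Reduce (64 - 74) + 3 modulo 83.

64 - 74 = -10 ≡ 73 (mod 83)
73 + 3 = 76

76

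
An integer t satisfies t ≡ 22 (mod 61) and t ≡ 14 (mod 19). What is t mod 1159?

1059

61⁻¹ mod 19: 61·5 ≡ 1 (mod 19), so 61⁻¹ ≡ 5.
t = 22 + 61·((14 − 22)·5 mod 19) = 22 + 61·17 = 1059.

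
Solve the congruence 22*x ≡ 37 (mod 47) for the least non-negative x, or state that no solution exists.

38

gcd(22, 47) = 1, so a unique solution mod 47 exists.
22⁻¹ ≡ 15 (mod 47).
x ≡ 15*37 ≡ 38 (mod 47).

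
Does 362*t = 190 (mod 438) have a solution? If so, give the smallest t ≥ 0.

gcd(362, 438) = 2, and 2 | 190, so solutions exist.
Divide through by 2: 181*t mod 219 = 95.
181⁻¹ ≡ 121 (mod 219).
t ≡ 121*95 ≡ 107 (mod 219).
The smallest non-negative solution is t = 107.

107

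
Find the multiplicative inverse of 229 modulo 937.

937 = 4*229 + 21
229 = 10*21 + 19
21 = 1*19 + 2
19 = 9*2 + 1
2 = 2*1 + 0
gcd(229, 937) = 1, so the inverse exists.
Back-substitute for 1:
1 = 1*19 − 9*2
  = −9*21 + 10*19
  = 10*229 − 109*21
  = −109*937 + 446*229
So 229⁻¹ ≡ 446 (mod 937).

446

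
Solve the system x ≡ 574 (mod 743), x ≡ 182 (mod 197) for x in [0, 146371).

743⁻¹ mod 197: 743×35 ≡ 1 (mod 197), so 743⁻¹ ≡ 35.
x = 574 + 743×((182 − 574)×35 mod 197) = 574 + 743×70 = 52584.

52584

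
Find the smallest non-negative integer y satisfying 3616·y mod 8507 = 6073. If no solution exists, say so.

gcd(3616, 8507) = 1, so a unique solution mod 8507 exists.
3616⁻¹ ≡ 407 (mod 8507).
y ≡ 407·6073 ≡ 4681 (mod 8507).

4681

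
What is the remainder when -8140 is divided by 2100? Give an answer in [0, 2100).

260

-8140 = -4×2100 + 260, so -8140 ≡ 260 (mod 2100).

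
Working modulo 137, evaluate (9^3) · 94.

26

(9)^3 ≡ 44 (mod 137)
44 · 94 = 4136 ≡ 26 (mod 137)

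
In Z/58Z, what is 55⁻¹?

19

58 = 1*55 + 3
55 = 18*3 + 1
3 = 3*1 + 0
gcd(55, 58) = 1, so the inverse exists.
Back-substitute for 1:
1 = 1*55 − 18*3
  = −18*58 + 19*55
So 55⁻¹ ≡ 19 (mod 58).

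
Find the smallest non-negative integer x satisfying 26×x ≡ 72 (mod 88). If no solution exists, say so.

gcd(26, 88) = 2, and 2 | 72, so solutions exist.
Divide through by 2: 13×x = 36 (mod 44).
13⁻¹ ≡ 17 (mod 44).
x ≡ 17×36 ≡ 40 (mod 44).
The smallest non-negative solution is x = 40.

40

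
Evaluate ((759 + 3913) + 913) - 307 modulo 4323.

759 + 3913 = 4672 ≡ 349 (mod 4323)
349 + 913 = 1262
1262 - 307 = 955

955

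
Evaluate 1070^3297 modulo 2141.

3297 in binary is 110011100001, i.e. 3297 = 2048 + 1024 + 128 + 64 + 32 + 1.
1070^1 ≡ 1070 (mod 2141)
1070^2 ≡ 1070^2 = 1144900 ≡ 1606 (mod 2141)
1070^4 ≡ 1606^2 = 2579236 ≡ 1472 (mod 2141)
1070^8 ≡ 1472^2 = 2166784 ≡ 92 (mod 2141)
1070^16 ≡ 92^2 = 8464 ≡ 2041 (mod 2141)
1070^32 ≡ 2041^2 = 4165681 ≡ 1436 (mod 2141)
1070^64 ≡ 1436^2 = 2062096 ≡ 313 (mod 2141)
1070^128 ≡ 313^2 = 97969 ≡ 1624 (mod 2141)
1070^256 ≡ 1624^2 = 2637376 ≡ 1805 (mod 2141)
1070^512 ≡ 1805^2 = 3258025 ≡ 1564 (mod 2141)
1070^1024 ≡ 1564^2 = 2446096 ≡ 1074 (mod 2141)
1070^2048 ≡ 1074^2 = 1153476 ≡ 1618 (mod 2141)
1070^3297 = 1070^2048 · 1070^1024 · 1070^128 · 1070^64 · 1070^32 · 1070^1 ≡ 1618 · 1074 · 1624 · 313 · 1436 · 1070 (mod 2141).
Accumulate the product:
1618 · 1074 = 1737732 ≡ 1381
1381 · 1624 = 2242744 ≡ 1117
1117 · 313 = 349621 ≡ 638
638 · 1436 = 916168 ≡ 1961
1961 · 1070 = 2098270 ≡ 90

90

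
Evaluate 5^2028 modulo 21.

Using repeated squaring:
2028 in binary is 11111101100, i.e. 2028 = 1024 + 512 + 256 + 128 + 64 + 32 + 8 + 4.
5^1 ≡ 5 (mod 21)
5^2 ≡ 5^2 = 25 ≡ 4 (mod 21)
5^4 ≡ 4^2 = 16 (mod 21)
5^8 ≡ 16^2 = 256 ≡ 4 (mod 21)
5^16 ≡ 4^2 = 16 (mod 21)
5^32 ≡ 16^2 = 256 ≡ 4 (mod 21)
5^64 ≡ 4^2 = 16 (mod 21)
5^128 ≡ 16^2 = 256 ≡ 4 (mod 21)
5^256 ≡ 4^2 = 16 (mod 21)
5^512 ≡ 16^2 = 256 ≡ 4 (mod 21)
5^1024 ≡ 4^2 = 16 (mod 21)
5^2028 = 5^1024 * 5^512 * 5^256 * 5^128 * 5^64 * 5^32 * 5^8 * 5^4 ≡ 16 * 4 * 16 * 4 * 16 * 4 * 4 * 16 (mod 21).
Accumulate the product:
16 * 4 = 64 ≡ 1
1 * 16 = 16
16 * 4 = 64 ≡ 1
1 * 16 = 16
16 * 4 = 64 ≡ 1
1 * 4 = 4
4 * 16 = 64 ≡ 1

1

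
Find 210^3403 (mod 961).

384

210^1 ≡ 210 (mod 961)
210^2 ≡ 210^2 = 44100 ≡ 855 (mod 961)
210^4 ≡ 855^2 = 731025 ≡ 665 (mod 961)
210^8 ≡ 665^2 = 442225 ≡ 165 (mod 961)
210^16 ≡ 165^2 = 27225 ≡ 317 (mod 961)
210^32 ≡ 317^2 = 100489 ≡ 545 (mod 961)
210^64 ≡ 545^2 = 297025 ≡ 76 (mod 961)
210^128 ≡ 76^2 = 5776 ≡ 10 (mod 961)
210^256 ≡ 10^2 = 100 (mod 961)
210^512 ≡ 100^2 = 10000 ≡ 390 (mod 961)
210^1024 ≡ 390^2 = 152100 ≡ 262 (mod 961)
210^2048 ≡ 262^2 = 68644 ≡ 413 (mod 961)
210^3403 = 210^2048 * 210^1024 * 210^256 * 210^64 * 210^8 * 210^2 * 210^1 ≡ 413 * 262 * 100 * 76 * 165 * 855 * 210 (mod 961).
Accumulate the product:
413 * 262 = 108206 ≡ 574
574 * 100 = 57400 ≡ 701
701 * 76 = 53276 ≡ 421
421 * 165 = 69465 ≡ 273
273 * 855 = 233415 ≡ 853
853 * 210 = 179130 ≡ 384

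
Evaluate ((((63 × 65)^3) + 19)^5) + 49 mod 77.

59

63 × 65 = 4095 ≡ 14 (mod 77)
(14)^3 ≡ 49 (mod 77)
49 + 19 = 68
(68)^5 ≡ 10 (mod 77)
10 + 49 = 59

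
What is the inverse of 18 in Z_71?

4

71 = 3×18 + 17
18 = 1×17 + 1
17 = 17×1 + 0
gcd(18, 71) = 1, so the inverse exists.
Bézout: 1 = −1×71 + 4×18.
So 18⁻¹ ≡ 4 (mod 71).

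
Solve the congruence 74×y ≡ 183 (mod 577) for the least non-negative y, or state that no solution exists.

gcd(74, 577) = 1, so a unique solution mod 577 exists.
74⁻¹ ≡ 39 (mod 577).
y ≡ 39×183 ≡ 213 (mod 577).

213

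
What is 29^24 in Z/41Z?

10

Compute successive squares:
24 in binary is 11000, i.e. 24 = 16 + 8.
29^1 ≡ 29 (mod 41)
29^2 ≡ 29^2 = 841 ≡ 21 (mod 41)
29^4 ≡ 21^2 = 441 ≡ 31 (mod 41)
29^8 ≡ 31^2 = 961 ≡ 18 (mod 41)
29^16 ≡ 18^2 = 324 ≡ 37 (mod 41)
29^24 = 29^16 · 29^8 ≡ 37 · 18 (mod 41).
37 · 18 = 666 ≡ 10 (mod 41).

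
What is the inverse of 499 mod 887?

887 = 1×499 + 388
499 = 1×388 + 111
388 = 3×111 + 55
111 = 2×55 + 1
55 = 55×1 + 0
gcd(499, 887) = 1, so the inverse exists.
Back-substitute for 1:
1 = 1×111 − 2×55
  = −2×388 + 7×111
  = 7×499 − 9×388
  = −9×887 + 16×499
So 499⁻¹ ≡ 16 (mod 887).

16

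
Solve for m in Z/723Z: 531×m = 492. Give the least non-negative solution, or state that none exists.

gcd(531, 723) = 3, and 3 | 492, so solutions exist.
Divide through by 3: 177×m ≡ 164 mod 241.
177⁻¹ ≡ 64 (mod 241).
m ≡ 64×164 ≡ 133 (mod 241).
The smallest non-negative solution is m = 133.

133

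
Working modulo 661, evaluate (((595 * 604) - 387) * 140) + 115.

595 * 604 = 359380 ≡ 457 (mod 661)
457 - 387 = 70
70 * 140 = 9800 ≡ 546 (mod 661)
546 + 115 = 661 ≡ 0 (mod 661)

0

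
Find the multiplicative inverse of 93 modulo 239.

18

Apply the Euclidean algorithm and back-substitute:
239 = 2*93 + 53
93 = 1*53 + 40
53 = 1*40 + 13
40 = 3*13 + 1
13 = 13*1 + 0
gcd(93, 239) = 1, so the inverse exists.
Back-substitute for 1:
1 = 1*40 − 3*13
  = −3*53 + 4*40
  = 4*93 − 7*53
  = −7*239 + 18*93
So 93⁻¹ ≡ 18 (mod 239).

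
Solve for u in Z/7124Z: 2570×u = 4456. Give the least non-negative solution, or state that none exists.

1044

gcd(2570, 7124) = 2, and 2 | 4456, so solutions exist.
Divide through by 2: 1285×u ≡ 2228 mod 3562.
1285⁻¹ ≡ 851 (mod 3562).
u ≡ 851×2228 ≡ 1044 (mod 3562).
The smallest non-negative solution is u = 1044.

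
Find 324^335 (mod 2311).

324^1 ≡ 324 (mod 2311)
324^2 ≡ 324^2 = 104976 ≡ 981 (mod 2311)
324^4 ≡ 981^2 = 962361 ≡ 985 (mod 2311)
324^8 ≡ 985^2 = 970225 ≡ 1916 (mod 2311)
324^16 ≡ 1916^2 = 3671056 ≡ 1188 (mod 2311)
324^32 ≡ 1188^2 = 1411344 ≡ 1634 (mod 2311)
324^64 ≡ 1634^2 = 2669956 ≡ 751 (mod 2311)
324^128 ≡ 751^2 = 564001 ≡ 117 (mod 2311)
324^256 ≡ 117^2 = 13689 ≡ 2134 (mod 2311)
324^335 = 324^256 · 324^64 · 324^8 · 324^4 · 324^2 · 324^1 ≡ 2134 · 751 · 1916 · 985 · 981 · 324 (mod 2311).
Accumulate the product:
2134 · 751 = 1602634 ≡ 1111
1111 · 1916 = 2128676 ≡ 245
245 · 985 = 241325 ≡ 981
981 · 981 = 962361 ≡ 985
985 · 324 = 319140 ≡ 222

222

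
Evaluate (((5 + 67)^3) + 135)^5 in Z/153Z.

54

5 + 67 = 72
(72)^3 ≡ 81 (mod 153)
81 + 135 = 216 ≡ 63 (mod 153)
(63)^5 ≡ 54 (mod 153)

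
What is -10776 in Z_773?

46

-10776 = -14·773 + 46, so -10776 ≡ 46 (mod 773).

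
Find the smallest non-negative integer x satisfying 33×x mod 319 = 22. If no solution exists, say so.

gcd(33, 319) = 11, and 11 | 22, so solutions exist.
Divide through by 11: 3×x mod 29 = 2.
3⁻¹ ≡ 10 (mod 29).
x ≡ 10×2 ≡ 20 (mod 29).
The smallest non-negative solution is x = 20.

20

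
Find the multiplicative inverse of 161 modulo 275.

41

Apply the Euclidean algorithm and back-substitute:
275 = 1*161 + 114
161 = 1*114 + 47
114 = 2*47 + 20
47 = 2*20 + 7
20 = 2*7 + 6
7 = 1*6 + 1
6 = 6*1 + 0
gcd(161, 275) = 1, so the inverse exists.
Back-substitute for 1:
1 = 1*7 − 1*6
  = −1*20 + 3*7
  = 3*47 − 7*20
  = −7*114 + 17*47
  = 17*161 − 24*114
  = −24*275 + 41*161
So 161⁻¹ ≡ 41 (mod 275).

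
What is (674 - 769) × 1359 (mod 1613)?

1548

674 - 769 = -95 ≡ 1518 (mod 1613)
1518 × 1359 = 2062962 ≡ 1548 (mod 1613)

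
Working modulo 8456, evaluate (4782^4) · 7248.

(4782)^4 ≡ 1016 (mod 8456)
1016 · 7248 = 7363968 ≡ 7248 (mod 8456)

7248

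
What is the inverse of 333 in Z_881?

By the extended Euclidean algorithm:
881 = 2*333 + 215
333 = 1*215 + 118
215 = 1*118 + 97
118 = 1*97 + 21
97 = 4*21 + 13
21 = 1*13 + 8
13 = 1*8 + 5
8 = 1*5 + 3
5 = 1*3 + 2
3 = 1*2 + 1
2 = 2*1 + 0
gcd(333, 881) = 1, so the inverse exists.
Back-substitute for 1:
1 = 1*3 − 1*2
  = −1*5 + 2*3
  = 2*8 − 3*5
  = −3*13 + 5*8
  = 5*21 − 8*13
  = −8*97 + 37*21
  = 37*118 − 45*97
  = −45*215 + 82*118
  = 82*333 − 127*215
  = −127*881 + 336*333
So 333⁻¹ ≡ 336 (mod 881).

336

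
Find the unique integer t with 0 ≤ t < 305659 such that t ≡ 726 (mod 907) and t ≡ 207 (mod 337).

78728

907⁻¹ mod 337: 907·81 ≡ 1 (mod 337), so 907⁻¹ ≡ 81.
t = 726 + 907·((207 − 726)·81 mod 337) = 726 + 907·86 = 78728.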